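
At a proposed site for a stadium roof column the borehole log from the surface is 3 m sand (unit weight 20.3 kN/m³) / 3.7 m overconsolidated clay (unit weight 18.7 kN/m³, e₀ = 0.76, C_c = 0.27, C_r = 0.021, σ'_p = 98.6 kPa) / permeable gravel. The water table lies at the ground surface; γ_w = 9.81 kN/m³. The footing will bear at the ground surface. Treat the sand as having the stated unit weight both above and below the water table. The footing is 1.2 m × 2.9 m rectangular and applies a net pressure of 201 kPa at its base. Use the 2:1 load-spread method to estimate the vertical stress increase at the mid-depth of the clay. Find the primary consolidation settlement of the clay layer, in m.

Mid-depth of clay below the ground surface: z = 3 + 3.7/2 = 4.85 m.
Total vertical stress at mid-clay: σ_v = 20.3×3 + 18.7×1.85 = 95.495 kPa.
Pore pressure: u = 9.81×(4.85 − 0) = 47.578 kPa.
Initial effective stress: σ'_0 = σ_v − u = 95.495 − 47.578 = 47.917 kPa.
Stress increase at mid-clay by the 2:1 spreading method:
Δσ = qBL/((B+z)(L+z)) = 201×1.2×2.9/((1.2+4.85)(2.9+4.85)) = 14.918 kPa
Final effective stress: σ'_f = 47.917 + 14.918 = 62.835 kPa.
σ'_f = 62.835 ≤ σ'_p = 98.6 kPa, so the clay remains overconsolidated and only the recompression index applies:
S_c = C_r·H/(1+e₀)·log₁₀(σ'_f/σ'_0) = 0.021×3.7/1.76×log₁₀(62.835/47.917)
    = 0.044148 × 0.11771 = 0.005197 m

S_c ≈ 0.0052 m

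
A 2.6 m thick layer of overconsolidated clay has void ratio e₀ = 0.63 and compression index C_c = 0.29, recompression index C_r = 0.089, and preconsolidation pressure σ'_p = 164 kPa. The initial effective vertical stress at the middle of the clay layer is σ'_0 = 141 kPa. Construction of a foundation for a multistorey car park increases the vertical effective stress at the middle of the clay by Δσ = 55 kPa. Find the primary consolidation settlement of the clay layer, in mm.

S_c ≈ 45.1 mm

Final effective stress: σ'_f = 141 + 55 = 196 kPa.
σ'_f = 196 > σ'_p = 164 kPa, so the stress path crosses the preconsolidation pressure — recompression up to σ'_p, then virgin compression beyond:
S_c = H/(1+e₀)·[C_r·log₁₀(σ'_p/σ'_0) + C_c·log₁₀(σ'_f/σ'_p)]
    = 2.6/1.63 × [0.089×log₁₀(164/141) + 0.29×log₁₀(196/164)]
    = 1.5951 × [0.0058406 + 0.02245] = 0.04513 m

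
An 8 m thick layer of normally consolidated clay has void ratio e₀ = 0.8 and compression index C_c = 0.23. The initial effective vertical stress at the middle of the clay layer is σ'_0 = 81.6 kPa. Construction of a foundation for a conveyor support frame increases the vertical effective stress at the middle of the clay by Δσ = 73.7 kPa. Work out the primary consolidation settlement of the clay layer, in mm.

Final effective stress: σ'_f = σ'_0 + Δσ = 81.6 + 73.7 = 155.3 kPa.
Normally consolidated clay, so the full stress increment lies on the virgin compression line:
S_c = C_c·H/(1+e₀)·log₁₀(σ'_f/σ'_0) = 0.23×8/(1+0.8)×log₁₀(155.3/81.6)
    = 1.0222 × 0.27948 = 0.2857 m

S_c ≈ 286 mm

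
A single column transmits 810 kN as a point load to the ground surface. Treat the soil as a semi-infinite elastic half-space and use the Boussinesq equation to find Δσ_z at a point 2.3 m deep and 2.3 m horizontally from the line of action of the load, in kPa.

Δσ_z ≈ 12.9 kPa

Boussinesq vertical stress below a point load on an elastic half-space:
Δσ_z = 3P/(2πz²) · [1 + (r/z)²]^(−5/2)
r/z = 2.3/2.3 = 1; [1+(r/z)²]^(−5/2) = 0.17678.
Δσ_z = 3×810/(2π×2.3²) × 0.17678 = 73.109 × 0.17678 = 12.92 kPa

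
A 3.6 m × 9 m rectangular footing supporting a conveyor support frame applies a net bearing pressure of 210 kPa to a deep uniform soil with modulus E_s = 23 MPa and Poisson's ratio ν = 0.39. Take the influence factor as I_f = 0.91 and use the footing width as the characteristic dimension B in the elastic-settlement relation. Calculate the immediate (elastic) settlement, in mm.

S_e ≈ 25.4 mm

Immediate (elastic) settlement: S_e = q·B·(1−ν²)/E_s · I_f.
E_s = 23 MPa = 23000 kPa.
S_e = 210 × 3.6 × (1 − 0.39²) / 23000 × 0.91
    = 210 × 3.6 × 0.8479 / 23000 × 0.91
    = 0.02536 m = 25.36 mm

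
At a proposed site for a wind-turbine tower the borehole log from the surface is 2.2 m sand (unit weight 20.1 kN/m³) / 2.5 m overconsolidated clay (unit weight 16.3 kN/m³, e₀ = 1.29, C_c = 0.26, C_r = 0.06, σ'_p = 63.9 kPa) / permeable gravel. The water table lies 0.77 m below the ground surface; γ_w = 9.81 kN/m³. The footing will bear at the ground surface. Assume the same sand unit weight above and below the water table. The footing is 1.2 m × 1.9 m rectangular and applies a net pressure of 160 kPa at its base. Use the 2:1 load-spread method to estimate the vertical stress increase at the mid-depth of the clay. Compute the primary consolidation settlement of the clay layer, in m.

S_c ≈ 0.00922 m

Mid-depth of clay below the ground surface: z = 2.2 + 2.5/2 = 3.45 m.
Total vertical stress at mid-clay: σ_v = 20.1×2.2 + 16.3×1.25 = 64.595 kPa.
Pore pressure: u = 9.81×(3.45 − 0.77) = 26.291 kPa.
Initial effective stress: σ'_0 = σ_v − u = 64.595 − 26.291 = 38.304 kPa.
Stress increase at mid-clay by the 2:1 spreading method:
Δσ = qBL/((B+z)(L+z)) = 160×1.2×1.9/((1.2+3.45)(1.9+3.45)) = 14.664 kPa
Final effective stress: σ'_f = 38.304 + 14.664 = 52.968 kPa.
σ'_f = 52.968 ≤ σ'_p = 63.9 kPa, so the clay remains overconsolidated and only the recompression index applies:
S_c = C_r·H/(1+e₀)·log₁₀(σ'_f/σ'_0) = 0.06×2.5/2.29×log₁₀(52.968/38.304)
    = 0.065502 × 0.14077 = 0.009221 m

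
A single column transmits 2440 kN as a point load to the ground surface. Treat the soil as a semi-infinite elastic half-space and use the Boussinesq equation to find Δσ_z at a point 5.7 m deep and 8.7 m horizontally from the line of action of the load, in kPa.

Δσ_z ≈ 1.77 kPa

Boussinesq vertical stress below a point load on an elastic half-space:
Δσ_z = 3P/(2πz²) · [1 + (r/z)²]^(−5/2)
r/z = 8.7/5.7 = 1.5263; [1+(r/z)²]^(−5/2) = 0.049432.
Δσ_z = 3×2440/(2π×5.7²) × 0.049432 = 35.858 × 0.049432 = 1.773 kPa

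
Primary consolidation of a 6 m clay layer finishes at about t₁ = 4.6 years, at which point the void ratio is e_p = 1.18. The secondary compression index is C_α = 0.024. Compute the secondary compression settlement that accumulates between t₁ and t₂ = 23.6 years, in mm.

S_s ≈ 46.9 mm

Secondary compression: S_s = C_α·H/(1+e_p)·log₁₀(t₂/t₁)
S_s = 0.024×6/(1+1.18)×log₁₀(23.6/4.6)
    = 0.06606 × 0.7102 = 0.04691 m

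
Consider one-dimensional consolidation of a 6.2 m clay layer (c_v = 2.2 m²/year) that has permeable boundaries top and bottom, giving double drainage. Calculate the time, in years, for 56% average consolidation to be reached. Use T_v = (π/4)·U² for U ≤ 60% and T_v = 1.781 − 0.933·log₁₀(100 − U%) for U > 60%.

t ≈ 1.08 years

Drainage path length: H_d = H/2 = 3.1 m (double drainage).
U ≤ 60%: T_v = (π/4)·U² = (π/4)×0.56² = 0.2463.
t = T_v·H_d²/c_v = 0.2463×3.1²/2.2 = 1.076 years.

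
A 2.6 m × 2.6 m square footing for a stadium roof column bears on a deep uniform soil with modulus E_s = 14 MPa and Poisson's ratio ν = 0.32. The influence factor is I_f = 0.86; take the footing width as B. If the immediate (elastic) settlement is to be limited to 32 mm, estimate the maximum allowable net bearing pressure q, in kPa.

E_s = 14 MPa = 14000 kPa.
S_e = q·B·(1−ν²)/E_s · I_f  ⇒  q = S_e·E_s / (B·(1−ν²)·I_f).
q = 0.032 × 14000 / (2.6 × 0.8976 × 0.86) = 223.2 kPa

q ≈ 223 kPa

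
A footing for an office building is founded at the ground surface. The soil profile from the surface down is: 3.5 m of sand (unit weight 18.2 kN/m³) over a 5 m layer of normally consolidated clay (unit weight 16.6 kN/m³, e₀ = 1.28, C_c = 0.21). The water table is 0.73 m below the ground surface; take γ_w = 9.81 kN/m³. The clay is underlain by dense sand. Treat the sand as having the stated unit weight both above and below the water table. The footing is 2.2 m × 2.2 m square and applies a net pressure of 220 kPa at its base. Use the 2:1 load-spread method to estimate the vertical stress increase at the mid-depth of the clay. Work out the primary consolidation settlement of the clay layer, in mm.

Mid-depth of clay below the ground surface: z = 3.5 + 5/2 = 6 m.
Total vertical stress at mid-clay: σ_v = 18.2×3.5 + 16.6×2.5 = 105.2 kPa.
Pore pressure: u = 9.81×(6 − 0.73) = 51.699 kPa.
Initial effective stress: σ'_0 = σ_v − u = 105.2 − 51.699 = 53.501 kPa.
Stress increase at mid-clay by the 2:1 spreading method:
Δσ = qBL/((B+z)(L+z)) = 220×2.2×2.2/((2.2+6)(2.2+6)) = 15.836 kPa
Final effective stress: σ'_f = σ'_0 + Δσ = 53.501 + 15.836 = 69.337 kPa.
Normally consolidated clay, so the full stress increment lies on the virgin compression line:
S_c = C_c·H/(1+e₀)·log₁₀(σ'_f/σ'_0) = 0.21×5/(1+1.28)×log₁₀(69.337/53.501)
    = 0.46053 × 0.1126 = 0.05186 m

S_c ≈ 51.9 mm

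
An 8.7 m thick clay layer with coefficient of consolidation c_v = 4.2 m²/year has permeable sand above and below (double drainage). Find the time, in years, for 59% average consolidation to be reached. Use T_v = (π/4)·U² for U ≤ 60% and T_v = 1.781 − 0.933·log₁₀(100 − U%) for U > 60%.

t ≈ 1.23 years

Drainage path length: H_d = H/2 = 4.35 m (double drainage).
U ≤ 60%: T_v = (π/4)·U² = (π/4)×0.59² = 0.2734.
t = T_v·H_d²/c_v = 0.2734×4.35²/4.2 = 1.232 years.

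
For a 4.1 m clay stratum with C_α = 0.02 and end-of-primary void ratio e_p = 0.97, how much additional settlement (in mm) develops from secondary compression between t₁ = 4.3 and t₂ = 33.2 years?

Secondary compression: S_s = C_α·H/(1+e_p)·log₁₀(t₂/t₁)
S_s = 0.02×4.1/(1+0.97)×log₁₀(33.2/4.3)
    = 0.04162 × 0.8877 = 0.03695 m

S_s ≈ 36.9 mm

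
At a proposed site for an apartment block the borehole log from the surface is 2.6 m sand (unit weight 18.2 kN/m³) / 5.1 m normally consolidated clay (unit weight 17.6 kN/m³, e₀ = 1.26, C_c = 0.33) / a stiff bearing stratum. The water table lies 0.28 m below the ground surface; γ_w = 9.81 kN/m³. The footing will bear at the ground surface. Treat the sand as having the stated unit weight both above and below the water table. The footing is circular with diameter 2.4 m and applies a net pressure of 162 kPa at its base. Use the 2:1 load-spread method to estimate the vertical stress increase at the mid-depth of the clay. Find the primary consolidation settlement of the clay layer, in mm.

S_c ≈ 101 mm

Mid-depth of clay below the ground surface: z = 2.6 + 5.1/2 = 5.15 m.
Total vertical stress at mid-clay: σ_v = 18.2×2.6 + 17.6×2.55 = 92.2 kPa.
Pore pressure: u = 9.81×(5.15 − 0.28) = 47.775 kPa.
Initial effective stress: σ'_0 = σ_v − u = 92.2 − 47.775 = 44.425 kPa.
Stress increase at mid-clay by the 2:1 spreading method:
Δσ ≈ qD²/(D+z)² = 162×2.4²/(2.4+5.15)² = 16.37 kPa
Final effective stress: σ'_f = σ'_0 + Δσ = 44.425 + 16.37 = 60.795 kPa.
Normally consolidated clay, so the full stress increment lies on the virgin compression line:
S_c = C_c·H/(1+e₀)·log₁₀(σ'_f/σ'_0) = 0.33×5.1/(1+1.26)×log₁₀(60.795/44.425)
    = 0.74469 × 0.13624 = 0.1015 m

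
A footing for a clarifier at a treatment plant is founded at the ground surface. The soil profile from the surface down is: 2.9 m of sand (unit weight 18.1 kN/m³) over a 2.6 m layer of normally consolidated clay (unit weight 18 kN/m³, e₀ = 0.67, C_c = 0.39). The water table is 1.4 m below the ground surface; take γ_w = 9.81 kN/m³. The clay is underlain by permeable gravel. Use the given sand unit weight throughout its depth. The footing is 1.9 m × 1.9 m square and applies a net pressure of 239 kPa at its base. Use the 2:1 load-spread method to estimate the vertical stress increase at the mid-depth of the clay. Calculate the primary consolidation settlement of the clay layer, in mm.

Mid-depth of clay below the ground surface: z = 2.9 + 2.6/2 = 4.2 m.
Total vertical stress at mid-clay: σ_v = 18.1×2.9 + 18×1.3 = 75.89 kPa.
Pore pressure: u = 9.81×(4.2 − 1.4) = 27.468 kPa.
Initial effective stress: σ'_0 = σ_v − u = 75.89 − 27.468 = 48.422 kPa.
Stress increase at mid-clay by the 2:1 spreading method:
Δσ = qBL/((B+z)(L+z)) = 239×1.9×1.9/((1.9+4.2)(1.9+4.2)) = 23.187 kPa
Final effective stress: σ'_f = σ'_0 + Δσ = 48.422 + 23.187 = 71.609 kPa.
Normally consolidated clay, so the full stress increment lies on the virgin compression line:
S_c = C_c·H/(1+e₀)·log₁₀(σ'_f/σ'_0) = 0.39×2.6/(1+0.67)×log₁₀(71.609/48.422)
    = 0.60719 × 0.16992 = 0.1032 m

S_c ≈ 103 mm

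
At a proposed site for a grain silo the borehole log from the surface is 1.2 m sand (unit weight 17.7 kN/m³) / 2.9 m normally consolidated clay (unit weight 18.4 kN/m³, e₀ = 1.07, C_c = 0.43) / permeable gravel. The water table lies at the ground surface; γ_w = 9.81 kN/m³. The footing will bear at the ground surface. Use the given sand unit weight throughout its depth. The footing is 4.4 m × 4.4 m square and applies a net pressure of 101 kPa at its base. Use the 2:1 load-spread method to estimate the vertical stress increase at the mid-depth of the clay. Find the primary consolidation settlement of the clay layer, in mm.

Mid-depth of clay below the ground surface: z = 1.2 + 2.9/2 = 2.65 m.
Total vertical stress at mid-clay: σ_v = 17.7×1.2 + 18.4×1.45 = 47.92 kPa.
Pore pressure: u = 9.81×(2.65 − 0) = 25.997 kPa.
Initial effective stress: σ'_0 = σ_v − u = 47.92 − 25.997 = 21.923 kPa.
Stress increase at mid-clay by the 2:1 spreading method:
Δσ = qBL/((B+z)(L+z)) = 101×4.4×4.4/((4.4+2.65)(4.4+2.65)) = 39.341 kPa
Final effective stress: σ'_f = σ'_0 + Δσ = 21.923 + 39.341 = 61.264 kPa.
Normally consolidated clay, so the full stress increment lies on the virgin compression line:
S_c = C_c·H/(1+e₀)·log₁₀(σ'_f/σ'_0) = 0.43×2.9/(1+1.07)×log₁₀(61.264/21.923)
    = 0.60242 × 0.44631 = 0.2689 m

S_c ≈ 269 mm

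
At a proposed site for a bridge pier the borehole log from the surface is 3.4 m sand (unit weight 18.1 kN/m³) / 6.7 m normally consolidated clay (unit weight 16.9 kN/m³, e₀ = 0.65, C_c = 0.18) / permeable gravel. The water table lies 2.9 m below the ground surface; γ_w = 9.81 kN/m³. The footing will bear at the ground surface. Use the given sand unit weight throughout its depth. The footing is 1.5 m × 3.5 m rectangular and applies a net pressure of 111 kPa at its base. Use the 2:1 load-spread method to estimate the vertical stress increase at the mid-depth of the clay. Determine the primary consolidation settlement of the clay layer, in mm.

S_c ≈ 26.1 mm

Mid-depth of clay below the ground surface: z = 3.4 + 6.7/2 = 6.75 m.
Total vertical stress at mid-clay: σ_v = 18.1×3.4 + 16.9×3.35 = 118.16 kPa.
Pore pressure: u = 9.81×(6.75 − 2.9) = 37.769 kPa.
Initial effective stress: σ'_0 = σ_v − u = 118.16 − 37.769 = 80.391 kPa.
Stress increase at mid-clay by the 2:1 spreading method:
Δσ = qBL/((B+z)(L+z)) = 111×1.5×3.5/((1.5+6.75)(3.5+6.75)) = 6.8914 kPa
Final effective stress: σ'_f = σ'_0 + Δσ = 80.391 + 6.8914 = 87.282 kPa.
Normally consolidated clay, so the full stress increment lies on the virgin compression line:
S_c = C_c·H/(1+e₀)·log₁₀(σ'_f/σ'_0) = 0.18×6.7/(1+0.65)×log₁₀(87.282/80.391)
    = 0.73091 × 0.035717 = 0.02611 m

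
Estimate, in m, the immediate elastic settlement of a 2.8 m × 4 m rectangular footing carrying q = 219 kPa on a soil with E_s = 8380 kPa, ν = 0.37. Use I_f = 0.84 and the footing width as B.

Immediate (elastic) settlement: S_e = q·B·(1−ν²)/E_s · I_f.
S_e = 219 × 2.8 × (1 − 0.37²) / 8380 × 0.84
    = 219 × 2.8 × 0.8631 / 8380 × 0.84
    = 0.05305 m

S_e ≈ 0.0531 m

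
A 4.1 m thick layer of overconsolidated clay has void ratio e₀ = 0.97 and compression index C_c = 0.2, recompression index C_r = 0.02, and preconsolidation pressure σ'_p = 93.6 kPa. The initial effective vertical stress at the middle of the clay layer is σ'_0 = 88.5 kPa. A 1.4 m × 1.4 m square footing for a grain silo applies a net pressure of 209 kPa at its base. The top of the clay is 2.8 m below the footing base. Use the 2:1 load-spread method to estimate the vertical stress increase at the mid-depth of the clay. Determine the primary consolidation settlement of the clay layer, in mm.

S_c ≈ 11.1 mm

Mid-depth of clay below the footing base: z = 2.8 + 4.1/2 = 4.85 m.
Stress increase at mid-clay by the 2:1 spreading method:
Δσ = qBL/((B+z)(L+z)) = 209×1.4×1.4/((1.4+4.85)(1.4+4.85)) = 10.487 kPa
Final effective stress: σ'_f = 88.5 + 10.487 = 98.987 kPa.
σ'_f = 98.987 > σ'_p = 93.6 kPa, so the stress path crosses the preconsolidation pressure — recompression up to σ'_p, then virgin compression beyond:
S_c = H/(1+e₀)·[C_r·log₁₀(σ'_p/σ'_0) + C_c·log₁₀(σ'_f/σ'_p)]
    = 4.1/1.97 × [0.02×log₁₀(93.6/88.5) + 0.2×log₁₀(98.987/93.6)]
    = 2.0812 × [0.00048665 + 0.0048605] = 0.01113 m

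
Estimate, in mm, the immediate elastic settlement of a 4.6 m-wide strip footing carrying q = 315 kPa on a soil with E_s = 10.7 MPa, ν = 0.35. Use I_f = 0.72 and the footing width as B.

S_e ≈ 85.6 mm

Immediate (elastic) settlement: S_e = q·B·(1−ν²)/E_s · I_f.
E_s = 10.7 MPa = 10700 kPa.
S_e = 315 × 4.6 × (1 − 0.35²) / 10700 × 0.72
    = 315 × 4.6 × 0.8775 / 10700 × 0.72
    = 0.08556 m = 85.56 mm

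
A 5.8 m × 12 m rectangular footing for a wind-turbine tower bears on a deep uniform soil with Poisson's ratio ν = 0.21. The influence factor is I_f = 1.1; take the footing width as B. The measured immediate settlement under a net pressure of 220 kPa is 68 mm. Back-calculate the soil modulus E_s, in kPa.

S_e = q·B·(1−ν²)/E_s · I_f  ⇒  E_s = q·B·(1−ν²)·I_f / S_e.
E_s = 220 × 5.8 × 0.9559 × 1.1 / 0.068 = 19730 kPa

E_s ≈ 19700 kPa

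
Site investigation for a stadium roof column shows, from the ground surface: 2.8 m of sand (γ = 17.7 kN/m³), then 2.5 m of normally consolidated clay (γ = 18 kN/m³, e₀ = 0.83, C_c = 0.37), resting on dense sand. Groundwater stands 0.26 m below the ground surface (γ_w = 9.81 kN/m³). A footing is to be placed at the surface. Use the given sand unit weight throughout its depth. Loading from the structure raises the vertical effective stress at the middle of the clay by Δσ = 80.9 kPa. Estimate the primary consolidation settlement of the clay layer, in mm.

Mid-depth of clay below the ground surface: z = 2.8 + 2.5/2 = 4.05 m.
Total vertical stress at mid-clay: σ_v = 17.7×2.8 + 18×1.25 = 72.06 kPa.
Pore pressure: u = 9.81×(4.05 − 0.26) = 37.18 kPa.
Initial effective stress: σ'_0 = σ_v − u = 72.06 − 37.18 = 34.88 kPa.
Final effective stress: σ'_f = σ'_0 + Δσ = 34.88 + 80.9 = 115.78 kPa.
Normally consolidated clay, so the full stress increment lies on the virgin compression line:
S_c = C_c·H/(1+e₀)·log₁₀(σ'_f/σ'_0) = 0.37×2.5/(1+0.83)×log₁₀(115.78/34.88)
    = 0.50546 × 0.52106 = 0.2634 m

S_c ≈ 263 mm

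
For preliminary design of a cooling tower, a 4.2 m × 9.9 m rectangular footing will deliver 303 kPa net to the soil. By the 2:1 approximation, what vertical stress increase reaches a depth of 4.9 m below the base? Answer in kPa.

By the 2:1 method the load spreads at 1 horizontal : 2 vertical, so at depth z the loaded area has grown by z in each plan dimension:
Δσ = qBL/((B+z)(L+z)) = 303×4.2×9.9/((4.2+4.9)(9.9+4.9)) = 93.546 kPa

Δσ_z ≈ 93.5 kPa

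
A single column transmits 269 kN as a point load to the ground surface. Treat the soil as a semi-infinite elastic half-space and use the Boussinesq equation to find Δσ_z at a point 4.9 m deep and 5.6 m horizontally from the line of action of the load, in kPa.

Δσ_z ≈ 0.662 kPa

Boussinesq vertical stress below a point load on an elastic half-space:
Δσ_z = 3P/(2πz²) · [1 + (r/z)²]^(−5/2)
r/z = 5.6/4.9 = 1.1429; [1+(r/z)²]^(−5/2) = 0.12382.
Δσ_z = 3×269/(2π×4.9²) × 0.12382 = 5.3494 × 0.12382 = 0.6624 kPa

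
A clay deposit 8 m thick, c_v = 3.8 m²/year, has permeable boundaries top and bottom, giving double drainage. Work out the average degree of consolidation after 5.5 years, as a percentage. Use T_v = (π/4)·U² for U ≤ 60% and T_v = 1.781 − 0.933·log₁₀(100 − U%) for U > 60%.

Drainage path length: H_d = H/2 = 4 m (double drainage).
T_v = c_v·t/H_d² = 3.8×5.5/4² = 1.3062.
T_v = 1.3062 corresponds to the U > 60% branch:
U = 1 − 10^((1.781 − T_v)/0.933)/100 = 0.9677

U ≈ 96.8 %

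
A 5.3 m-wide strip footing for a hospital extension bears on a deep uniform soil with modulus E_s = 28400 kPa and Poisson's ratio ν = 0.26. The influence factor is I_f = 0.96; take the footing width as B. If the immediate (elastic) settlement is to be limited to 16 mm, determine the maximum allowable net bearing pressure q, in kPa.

S_e = q·B·(1−ν²)/E_s · I_f  ⇒  q = S_e·E_s / (B·(1−ν²)·I_f).
q = 0.016 × 28400 / (5.3 × 0.9324 × 0.96) = 95.78 kPa

q ≈ 95.8 kPa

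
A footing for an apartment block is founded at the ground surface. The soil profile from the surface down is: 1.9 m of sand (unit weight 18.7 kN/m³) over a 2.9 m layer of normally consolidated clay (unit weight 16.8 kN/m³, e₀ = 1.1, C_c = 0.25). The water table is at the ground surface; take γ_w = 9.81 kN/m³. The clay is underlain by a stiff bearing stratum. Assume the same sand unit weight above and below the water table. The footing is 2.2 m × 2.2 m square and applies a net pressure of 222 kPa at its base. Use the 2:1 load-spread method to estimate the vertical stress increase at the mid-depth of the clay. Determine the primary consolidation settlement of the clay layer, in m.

S_c ≈ 0.124 m

Mid-depth of clay below the ground surface: z = 1.9 + 2.9/2 = 3.35 m.
Total vertical stress at mid-clay: σ_v = 18.7×1.9 + 16.8×1.45 = 59.89 kPa.
Pore pressure: u = 9.81×(3.35 − 0) = 32.864 kPa.
Initial effective stress: σ'_0 = σ_v − u = 59.89 − 32.864 = 27.026 kPa.
Stress increase at mid-clay by the 2:1 spreading method:
Δσ = qBL/((B+z)(L+z)) = 222×2.2×2.2/((2.2+3.35)(2.2+3.35)) = 34.883 kPa
Final effective stress: σ'_f = σ'_0 + Δσ = 27.026 + 34.883 = 61.909 kPa.
Normally consolidated clay, so the full stress increment lies on the virgin compression line:
S_c = C_c·H/(1+e₀)·log₁₀(σ'_f/σ'_0) = 0.25×2.9/(1+1.1)×log₁₀(61.909/27.026)
    = 0.34524 × 0.35997 = 0.1243 m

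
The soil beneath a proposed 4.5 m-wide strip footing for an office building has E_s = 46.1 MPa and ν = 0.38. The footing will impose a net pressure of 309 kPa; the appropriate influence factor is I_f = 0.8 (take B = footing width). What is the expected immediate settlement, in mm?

S_e ≈ 20.6 mm

Immediate (elastic) settlement: S_e = q·B·(1−ν²)/E_s · I_f.
E_s = 46.1 MPa = 46100 kPa.
S_e = 309 × 4.5 × (1 − 0.38²) / 46100 × 0.8
    = 309 × 4.5 × 0.8556 / 46100 × 0.8
    = 0.02065 m = 20.65 mm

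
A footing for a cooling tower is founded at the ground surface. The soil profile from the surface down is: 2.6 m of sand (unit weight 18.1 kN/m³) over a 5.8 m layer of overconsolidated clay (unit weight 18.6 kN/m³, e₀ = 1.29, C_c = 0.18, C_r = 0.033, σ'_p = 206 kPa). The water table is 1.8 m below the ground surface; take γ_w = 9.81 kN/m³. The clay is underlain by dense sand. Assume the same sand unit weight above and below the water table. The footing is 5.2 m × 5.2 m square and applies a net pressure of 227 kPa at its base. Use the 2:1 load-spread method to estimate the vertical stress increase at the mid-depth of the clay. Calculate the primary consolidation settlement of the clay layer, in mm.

Mid-depth of clay below the ground surface: z = 2.6 + 5.8/2 = 5.5 m.
Total vertical stress at mid-clay: σ_v = 18.1×2.6 + 18.6×2.9 = 101 kPa.
Pore pressure: u = 9.81×(5.5 − 1.8) = 36.297 kPa.
Initial effective stress: σ'_0 = σ_v − u = 101 − 36.297 = 64.703 kPa.
Stress increase at mid-clay by the 2:1 spreading method:
Δσ = qBL/((B+z)(L+z)) = 227×5.2×5.2/((5.2+5.5)(5.2+5.5)) = 53.612 kPa
Final effective stress: σ'_f = 64.703 + 53.612 = 118.31 kPa.
σ'_f = 118.31 ≤ σ'_p = 206 kPa, so the clay remains overconsolidated and only the recompression index applies:
S_c = C_r·H/(1+e₀)·log₁₀(σ'_f/σ'_0) = 0.033×5.8/2.29×log₁₀(118.31/64.703)
    = 0.083582 × 0.2621 = 0.02191 m

S_c ≈ 21.9 mm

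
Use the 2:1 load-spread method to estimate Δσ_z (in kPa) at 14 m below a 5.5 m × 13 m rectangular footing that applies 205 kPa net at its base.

Δσ_z ≈ 27.8 kPa

By the 2:1 method the load spreads at 1 horizontal : 2 vertical, so at depth z the loaded area has grown by z in each plan dimension:
Δσ = qBL/((B+z)(L+z)) = 205×5.5×13/((5.5+14)(13+14)) = 27.84 kPa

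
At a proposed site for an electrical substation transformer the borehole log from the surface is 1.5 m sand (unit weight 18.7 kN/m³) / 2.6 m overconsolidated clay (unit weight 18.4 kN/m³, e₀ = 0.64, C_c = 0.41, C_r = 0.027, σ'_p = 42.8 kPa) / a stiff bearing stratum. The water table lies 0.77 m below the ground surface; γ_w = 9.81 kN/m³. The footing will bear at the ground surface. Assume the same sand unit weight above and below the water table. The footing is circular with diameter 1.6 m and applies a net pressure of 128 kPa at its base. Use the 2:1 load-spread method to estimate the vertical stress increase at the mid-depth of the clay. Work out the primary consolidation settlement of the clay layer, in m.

S_c ≈ 0.0435 m

Mid-depth of clay below the ground surface: z = 1.5 + 2.6/2 = 2.8 m.
Total vertical stress at mid-clay: σ_v = 18.7×1.5 + 18.4×1.3 = 51.97 kPa.
Pore pressure: u = 9.81×(2.8 − 0.77) = 19.914 kPa.
Initial effective stress: σ'_0 = σ_v − u = 51.97 − 19.914 = 32.056 kPa.
Stress increase at mid-clay by the 2:1 spreading method:
Δσ ≈ qD²/(D+z)² = 128×1.6²/(1.6+2.8)² = 16.926 kPa
Final effective stress: σ'_f = 32.056 + 16.926 = 48.982 kPa.
σ'_f = 48.982 > σ'_p = 42.8 kPa, so the stress path crosses the preconsolidation pressure — recompression up to σ'_p, then virgin compression beyond:
S_c = H/(1+e₀)·[C_r·log₁₀(σ'_p/σ'_0) + C_c·log₁₀(σ'_f/σ'_p)]
    = 2.6/1.64 × [0.027×log₁₀(42.8/32.056) + 0.41×log₁₀(48.982/42.8)]
    = 1.5854 × [0.0033894 + 0.024023] = 0.04346 m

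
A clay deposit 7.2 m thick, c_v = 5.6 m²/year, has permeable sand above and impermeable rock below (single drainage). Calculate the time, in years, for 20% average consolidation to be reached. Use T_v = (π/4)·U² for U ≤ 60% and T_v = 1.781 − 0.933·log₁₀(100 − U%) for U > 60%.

Drainage path length: H_d = H = 7.2 m (single drainage).
U ≤ 60%: T_v = (π/4)·U² = (π/4)×0.2² = 0.031416.
t = T_v·H_d²/c_v = 0.031416×7.2²/5.6 = 0.2908 years.

t ≈ 0.291 years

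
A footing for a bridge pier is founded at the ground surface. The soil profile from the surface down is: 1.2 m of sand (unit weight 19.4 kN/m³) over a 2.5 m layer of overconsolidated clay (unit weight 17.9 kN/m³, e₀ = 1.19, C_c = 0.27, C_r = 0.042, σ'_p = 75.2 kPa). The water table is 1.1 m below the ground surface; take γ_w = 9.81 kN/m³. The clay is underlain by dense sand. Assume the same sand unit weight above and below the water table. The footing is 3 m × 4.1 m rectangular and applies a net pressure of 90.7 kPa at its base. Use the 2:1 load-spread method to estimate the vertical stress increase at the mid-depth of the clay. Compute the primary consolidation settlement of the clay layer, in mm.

S_c ≈ 14.1 mm

Mid-depth of clay below the ground surface: z = 1.2 + 2.5/2 = 2.45 m.
Total vertical stress at mid-clay: σ_v = 19.4×1.2 + 17.9×1.25 = 45.655 kPa.
Pore pressure: u = 9.81×(2.45 − 1.1) = 13.244 kPa.
Initial effective stress: σ'_0 = σ_v − u = 45.655 − 13.244 = 32.411 kPa.
Stress increase at mid-clay by the 2:1 spreading method:
Δσ = qBL/((B+z)(L+z)) = 90.7×3×4.1/((3+2.45)(4.1+2.45)) = 31.252 kPa
Final effective stress: σ'_f = 32.411 + 31.252 = 63.663 kPa.
σ'_f = 63.663 ≤ σ'_p = 75.2 kPa, so the clay remains overconsolidated and only the recompression index applies:
S_c = C_r·H/(1+e₀)·log₁₀(σ'_f/σ'_0) = 0.042×2.5/2.19×log₁₀(63.663/32.411)
    = 0.047947 × 0.29319 = 0.01406 m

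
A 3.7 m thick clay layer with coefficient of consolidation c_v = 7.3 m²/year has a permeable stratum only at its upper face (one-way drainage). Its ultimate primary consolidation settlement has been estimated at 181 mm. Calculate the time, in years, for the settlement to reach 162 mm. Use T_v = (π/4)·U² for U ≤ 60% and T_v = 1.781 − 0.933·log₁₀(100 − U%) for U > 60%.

t ≈ 1.55 years

Drainage path length: H_d = H = 3.7 m (single drainage).
U = S(t)/S_ult = 162/181 = 0.895.
U > 60%: T_v = 1.781 − 0.933·log₁₀(100 − 89.503) = 0.82834.
t = T_v·H_d²/c_v = 0.82834×3.7²/7.3 = 1.553 years.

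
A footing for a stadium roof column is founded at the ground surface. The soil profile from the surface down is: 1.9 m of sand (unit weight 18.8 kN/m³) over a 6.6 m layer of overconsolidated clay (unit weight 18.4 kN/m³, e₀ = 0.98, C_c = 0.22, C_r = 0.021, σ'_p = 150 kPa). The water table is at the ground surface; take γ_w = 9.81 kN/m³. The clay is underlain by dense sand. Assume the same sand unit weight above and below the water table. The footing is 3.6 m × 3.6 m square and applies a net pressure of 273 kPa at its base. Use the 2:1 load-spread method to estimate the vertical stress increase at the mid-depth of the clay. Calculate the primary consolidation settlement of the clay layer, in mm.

Mid-depth of clay below the ground surface: z = 1.9 + 6.6/2 = 5.2 m.
Total vertical stress at mid-clay: σ_v = 18.8×1.9 + 18.4×3.3 = 96.44 kPa.
Pore pressure: u = 9.81×(5.2 − 0) = 51.012 kPa.
Initial effective stress: σ'_0 = σ_v − u = 96.44 − 51.012 = 45.428 kPa.
Stress increase at mid-clay by the 2:1 spreading method:
Δσ = qBL/((B+z)(L+z)) = 273×3.6×3.6/((3.6+5.2)(3.6+5.2)) = 45.688 kPa
Final effective stress: σ'_f = 45.428 + 45.688 = 91.116 kPa.
σ'_f = 91.116 ≤ σ'_p = 150 kPa, so the clay remains overconsolidated and only the recompression index applies:
S_c = C_r·H/(1+e₀)·log₁₀(σ'_f/σ'_0) = 0.021×6.6/1.98×log₁₀(91.116/45.428)
    = 0.069999 × 0.30227 = 0.02116 m

S_c ≈ 21.2 mm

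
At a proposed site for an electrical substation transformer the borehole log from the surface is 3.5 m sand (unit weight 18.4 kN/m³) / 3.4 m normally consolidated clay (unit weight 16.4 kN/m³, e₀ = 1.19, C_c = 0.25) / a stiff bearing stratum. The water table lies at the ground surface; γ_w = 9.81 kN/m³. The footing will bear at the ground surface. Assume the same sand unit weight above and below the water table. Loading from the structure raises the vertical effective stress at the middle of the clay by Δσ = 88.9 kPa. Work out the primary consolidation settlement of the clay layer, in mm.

S_c ≈ 194 mm

Mid-depth of clay below the ground surface: z = 3.5 + 3.4/2 = 5.2 m.
Total vertical stress at mid-clay: σ_v = 18.4×3.5 + 16.4×1.7 = 92.28 kPa.
Pore pressure: u = 9.81×(5.2 − 0) = 51.012 kPa.
Initial effective stress: σ'_0 = σ_v − u = 92.28 − 51.012 = 41.268 kPa.
Final effective stress: σ'_f = σ'_0 + Δσ = 41.268 + 88.9 = 130.17 kPa.
Normally consolidated clay, so the full stress increment lies on the virgin compression line:
S_c = C_c·H/(1+e₀)·log₁₀(σ'_f/σ'_0) = 0.25×3.4/(1+1.19)×log₁₀(130.17/41.268)
    = 0.38813 × 0.4989 = 0.1936 m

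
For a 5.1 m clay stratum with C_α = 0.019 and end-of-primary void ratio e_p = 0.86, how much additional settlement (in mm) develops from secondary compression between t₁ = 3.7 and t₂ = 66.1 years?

Secondary compression: S_s = C_α·H/(1+e_p)·log₁₀(t₂/t₁)
S_s = 0.019×5.1/(1+0.86)×log₁₀(66.1/3.7)
    = 0.0521 × 1.252 = 0.06523 m

S_s ≈ 65.2 mm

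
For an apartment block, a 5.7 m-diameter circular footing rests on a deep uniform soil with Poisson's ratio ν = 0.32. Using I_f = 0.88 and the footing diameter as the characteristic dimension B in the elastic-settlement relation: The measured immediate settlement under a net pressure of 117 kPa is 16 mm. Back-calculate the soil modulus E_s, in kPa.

E_s ≈ 32900 kPa

S_e = q·B·(1−ν²)/E_s · I_f  ⇒  E_s = q·B·(1−ν²)·I_f / S_e.
E_s = 117 × 5.7 × 0.8976 × 0.88 / 0.016 = 32920 kPa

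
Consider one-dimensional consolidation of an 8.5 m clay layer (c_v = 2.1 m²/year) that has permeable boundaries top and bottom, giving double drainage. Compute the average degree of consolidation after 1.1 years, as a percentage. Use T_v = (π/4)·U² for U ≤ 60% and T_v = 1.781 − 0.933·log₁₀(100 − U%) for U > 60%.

U ≈ 40.4 %

Drainage path length: H_d = H/2 = 4.25 m (double drainage).
T_v = c_v·t/H_d² = 2.1×1.1/4.25² = 0.12789.
T_v = 0.12789 corresponds to the U ≤ 60% branch:
U = √(4T_v/π) = 0.4035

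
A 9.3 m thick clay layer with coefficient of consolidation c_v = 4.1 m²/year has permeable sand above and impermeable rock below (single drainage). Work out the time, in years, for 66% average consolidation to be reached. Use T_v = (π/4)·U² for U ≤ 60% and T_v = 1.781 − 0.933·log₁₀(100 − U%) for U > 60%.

t ≈ 7.43 years

Drainage path length: H_d = H = 9.3 m (single drainage).
U > 60%: T_v = 1.781 − 0.933·log₁₀(100 − 66) = 0.35213.
t = T_v·H_d²/c_v = 0.35213×9.3²/4.1 = 7.428 years.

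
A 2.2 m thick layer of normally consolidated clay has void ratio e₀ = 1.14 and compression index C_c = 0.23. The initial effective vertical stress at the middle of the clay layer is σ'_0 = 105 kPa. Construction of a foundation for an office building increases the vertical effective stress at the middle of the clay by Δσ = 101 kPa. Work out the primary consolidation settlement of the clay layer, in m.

S_c ≈ 0.0692 m

Final effective stress: σ'_f = σ'_0 + Δσ = 105 + 101 = 206 kPa.
Normally consolidated clay, so the full stress increment lies on the virgin compression line:
S_c = C_c·H/(1+e₀)·log₁₀(σ'_f/σ'_0) = 0.23×2.2/(1+1.14)×log₁₀(206/105)
    = 0.23645 × 0.29268 = 0.0692 m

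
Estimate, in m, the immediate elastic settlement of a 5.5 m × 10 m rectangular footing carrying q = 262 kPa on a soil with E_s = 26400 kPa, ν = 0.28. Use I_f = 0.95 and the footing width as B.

Immediate (elastic) settlement: S_e = q·B·(1−ν²)/E_s · I_f.
S_e = 262 × 5.5 × (1 − 0.28²) / 26400 × 0.95
    = 262 × 5.5 × 0.9216 / 26400 × 0.95
    = 0.04779 m

S_e ≈ 0.0478 m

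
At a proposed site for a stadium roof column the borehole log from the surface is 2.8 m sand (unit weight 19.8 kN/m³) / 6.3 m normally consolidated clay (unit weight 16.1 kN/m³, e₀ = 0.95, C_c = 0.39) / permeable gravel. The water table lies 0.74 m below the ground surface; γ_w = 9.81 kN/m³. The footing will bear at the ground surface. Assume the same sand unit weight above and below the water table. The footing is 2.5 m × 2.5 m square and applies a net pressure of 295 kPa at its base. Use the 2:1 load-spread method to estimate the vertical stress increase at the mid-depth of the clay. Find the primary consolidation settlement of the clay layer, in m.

Mid-depth of clay below the ground surface: z = 2.8 + 6.3/2 = 5.95 m.
Total vertical stress at mid-clay: σ_v = 19.8×2.8 + 16.1×3.15 = 106.16 kPa.
Pore pressure: u = 9.81×(5.95 − 0.74) = 51.11 kPa.
Initial effective stress: σ'_0 = σ_v − u = 106.16 − 51.11 = 55.05 kPa.
Stress increase at mid-clay by the 2:1 spreading method:
Δσ = qBL/((B+z)(L+z)) = 295×2.5×2.5/((2.5+5.95)(2.5+5.95)) = 25.822 kPa
Final effective stress: σ'_f = σ'_0 + Δσ = 55.05 + 25.822 = 80.872 kPa.
Normally consolidated clay, so the full stress increment lies on the virgin compression line:
S_c = C_c·H/(1+e₀)·log₁₀(σ'_f/σ'_0) = 0.39×6.3/(1+0.95)×log₁₀(80.872/55.05)
    = 1.26 × 0.16704 = 0.2105 m

S_c ≈ 0.21 m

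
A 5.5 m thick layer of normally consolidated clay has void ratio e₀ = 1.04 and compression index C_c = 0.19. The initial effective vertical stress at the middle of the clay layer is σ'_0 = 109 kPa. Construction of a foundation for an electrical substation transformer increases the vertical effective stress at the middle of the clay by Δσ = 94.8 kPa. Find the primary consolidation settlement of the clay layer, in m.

S_c ≈ 0.139 m

Final effective stress: σ'_f = σ'_0 + Δσ = 109 + 94.8 = 203.8 kPa.
Normally consolidated clay, so the full stress increment lies on the virgin compression line:
S_c = C_c·H/(1+e₀)·log₁₀(σ'_f/σ'_0) = 0.19×5.5/(1+1.04)×log₁₀(203.8/109)
    = 0.51225 × 0.27178 = 0.1392 m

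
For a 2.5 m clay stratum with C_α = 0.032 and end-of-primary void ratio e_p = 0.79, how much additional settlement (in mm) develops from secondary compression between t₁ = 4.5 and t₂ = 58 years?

Secondary compression: S_s = C_α·H/(1+e_p)·log₁₀(t₂/t₁)
S_s = 0.032×2.5/(1+0.79)×log₁₀(58/4.5)
    = 0.04469 × 1.11 = 0.04962 m

S_s ≈ 49.6 mm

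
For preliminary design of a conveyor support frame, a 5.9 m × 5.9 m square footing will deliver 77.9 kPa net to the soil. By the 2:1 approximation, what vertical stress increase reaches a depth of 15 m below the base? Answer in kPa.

Δσ_z ≈ 6.21 kPa

By the 2:1 method the load spreads at 1 horizontal : 2 vertical, so at depth z the loaded area has grown by z in each plan dimension:
Δσ = qBL/((B+z)(L+z)) = 77.9×5.9×5.9/((5.9+15)(5.9+15)) = 6.208 kPa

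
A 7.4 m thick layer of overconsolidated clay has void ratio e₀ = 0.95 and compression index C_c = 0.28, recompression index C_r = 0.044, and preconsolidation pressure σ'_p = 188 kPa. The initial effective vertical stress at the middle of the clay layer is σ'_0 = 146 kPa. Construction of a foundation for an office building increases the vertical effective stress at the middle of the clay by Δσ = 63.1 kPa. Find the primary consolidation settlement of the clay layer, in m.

S_c ≈ 0.0674 m

Final effective stress: σ'_f = 146 + 63.1 = 209.1 kPa.
σ'_f = 209.1 > σ'_p = 188 kPa, so the stress path crosses the preconsolidation pressure — recompression up to σ'_p, then virgin compression beyond:
S_c = H/(1+e₀)·[C_r·log₁₀(σ'_p/σ'_0) + C_c·log₁₀(σ'_f/σ'_p)]
    = 7.4/1.95 × [0.044×log₁₀(188/146) + 0.28×log₁₀(209.1/188)]
    = 3.7949 × [0.0048314 + 0.012935] = 0.06742 m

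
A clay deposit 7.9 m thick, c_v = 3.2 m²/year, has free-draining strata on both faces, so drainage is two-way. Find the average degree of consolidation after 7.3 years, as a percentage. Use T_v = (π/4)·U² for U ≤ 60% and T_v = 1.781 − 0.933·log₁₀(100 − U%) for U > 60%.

Drainage path length: H_d = H/2 = 3.95 m (double drainage).
T_v = c_v·t/H_d² = 3.2×7.3/3.95² = 1.4972.
T_v = 1.4972 corresponds to the U > 60% branch:
U = 1 − 10^((1.781 − T_v)/0.933)/100 = 0.9799

U ≈ 98 %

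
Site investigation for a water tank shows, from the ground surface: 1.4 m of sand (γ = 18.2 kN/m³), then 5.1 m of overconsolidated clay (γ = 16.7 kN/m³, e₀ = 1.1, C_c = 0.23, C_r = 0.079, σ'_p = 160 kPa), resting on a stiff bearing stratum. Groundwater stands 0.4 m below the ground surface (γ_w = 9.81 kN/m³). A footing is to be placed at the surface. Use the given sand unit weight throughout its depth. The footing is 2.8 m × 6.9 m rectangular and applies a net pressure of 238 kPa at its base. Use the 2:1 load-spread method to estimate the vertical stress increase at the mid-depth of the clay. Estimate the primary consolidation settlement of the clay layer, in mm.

Mid-depth of clay below the ground surface: z = 1.4 + 5.1/2 = 3.95 m.
Total vertical stress at mid-clay: σ_v = 18.2×1.4 + 16.7×2.55 = 68.065 kPa.
Pore pressure: u = 9.81×(3.95 − 0.4) = 34.825 kPa.
Initial effective stress: σ'_0 = σ_v − u = 68.065 − 34.825 = 33.24 kPa.
Stress increase at mid-clay by the 2:1 spreading method:
Δσ = qBL/((B+z)(L+z)) = 238×2.8×6.9/((2.8+3.95)(6.9+3.95)) = 62.784 kPa
Final effective stress: σ'_f = 33.24 + 62.784 = 96.024 kPa.
σ'_f = 96.024 ≤ σ'_p = 160 kPa, so the clay remains overconsolidated and only the recompression index applies:
S_c = C_r·H/(1+e₀)·log₁₀(σ'_f/σ'_0) = 0.079×5.1/2.1×log₁₀(96.024/33.24)
    = 0.19186 × 0.46072 = 0.08839 m

S_c ≈ 88.4 mm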